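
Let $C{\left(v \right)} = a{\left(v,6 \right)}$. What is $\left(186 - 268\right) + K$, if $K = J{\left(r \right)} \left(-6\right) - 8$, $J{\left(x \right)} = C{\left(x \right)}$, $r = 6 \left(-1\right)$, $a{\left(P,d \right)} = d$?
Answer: $-126$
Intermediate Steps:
$r = -6$
$C{\left(v \right)} = 6$
$J{\left(x \right)} = 6$
$K = -44$ ($K = 6 \left(-6\right) - 8 = -36 - 8 = -44$)
$\left(186 - 268\right) + K = \left(186 - 268\right) - 44 = -82 - 44 = -126$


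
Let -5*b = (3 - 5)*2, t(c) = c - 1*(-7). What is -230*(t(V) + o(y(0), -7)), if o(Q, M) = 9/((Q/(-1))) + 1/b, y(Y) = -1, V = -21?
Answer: 1725/2 ≈ 862.50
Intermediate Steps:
t(c) = 7 + c (t(c) = c + 7 = 7 + c)
b = 4/5 (b = -(3 - 5)*2/5 = -(-2)*2/5 = -1/5*(-4) = 4/5 ≈ 0.80000)
o(Q, M) = 5/4 - 9/Q (o(Q, M) = 9/((Q/(-1))) + 1/(4/5) = 9/((Q*(-1))) + 1*(5/4) = 9/((-Q)) + 5/4 = 9*(-1/Q) + 5/4 = -9/Q + 5/4 = 5/4 - 9/Q)
-230*(t(V) + o(y(0), -7)) = -230*((7 - 21) + (5/4 - 9/(-1))) = -230*(-14 + (5/4 - 9*(-1))) = -230*(-14 + (5/4 + 9)) = -230*(-14 + 41/4) = -230*(-15/4) = 1725/2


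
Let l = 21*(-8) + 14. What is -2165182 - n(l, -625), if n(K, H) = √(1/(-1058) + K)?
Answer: -2165182 - I*√325866/46 ≈ -2.1652e+6 - 12.41*I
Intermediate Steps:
l = -154 (l = -168 + 14 = -154)
n(K, H) = √(-1/1058 + K)
-2165182 - n(l, -625) = -2165182 - √(-2 + 2116*(-154))/46 = -2165182 - √(-2 - 325864)/46 = -2165182 - √(-325866)/46 = -2165182 - I*√325866/46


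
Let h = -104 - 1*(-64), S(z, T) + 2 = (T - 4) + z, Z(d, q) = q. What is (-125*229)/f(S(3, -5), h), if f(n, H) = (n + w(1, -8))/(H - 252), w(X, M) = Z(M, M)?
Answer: -2089625/4 ≈ -5.2241e+5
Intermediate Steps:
w(X, M) = M
S(z, T) = -6 + T + z (S(z, T) = -2 + ((T - 4) + z) = -2 + ((-4 + T) + z) = -2 + (-4 + T + z) = -6 + T + z)
h = -40 (h = -104 + 64 = -40)
f(n, H) = (-8 + n)/(-252 + H) (f(n, H) = (n - 8)/(H - 252) = (-8 + n)/(-252 + H))
(-125*229)/f(S(3, -5), h) = (-125*229)/(((-8 + (-6 - 5 + 3))/(-252 - 40))) = -28625*(-292/(-8 - 8)) = -28625/((-1/292*(-16))) = -28625/4/73 = -28625*73/4 = -2089625/4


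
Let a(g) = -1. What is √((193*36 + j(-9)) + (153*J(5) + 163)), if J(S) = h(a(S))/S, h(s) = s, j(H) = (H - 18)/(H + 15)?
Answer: √707590/10 ≈ 84.118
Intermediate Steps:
j(H) = (-18 + H)/(15 + H)
J(S) = -1/S
√((193*36 + j(-9)) + (153*J(5) + 163)) = √((193*36 + (-18 - 9)/(15 - 9)) + (153*(-1/5) + 163)) = √((6948 - 27/6) + (153*(-1*⅕) + 163)) = √((6948 + (⅙)*(-27)) + (153*(-⅕) + 163)) = √((6948 - 9/2) + (-153/5 + 163)) = √(13887/2 + 662/5) = √(70759/10) = √707590/10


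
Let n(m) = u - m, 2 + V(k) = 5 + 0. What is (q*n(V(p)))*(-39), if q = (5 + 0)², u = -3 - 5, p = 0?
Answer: 10725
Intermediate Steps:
V(k) = 3 (V(k) = -2 + (5 + 0) = -2 + 5 = 3)
u = -8
n(m) = -8 - m
q = 25 (q = 5² = 25)
(q*n(V(p)))*(-39) = (25*(-8 - 1*3))*(-39) = (25*(-8 - 3))*(-39) = (25*(-11))*(-39) = -275*(-39) = 10725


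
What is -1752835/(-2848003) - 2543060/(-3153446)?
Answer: 6385056514295/4490511834169 ≈ 1.4219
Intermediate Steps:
-1752835/(-2848003) - 2543060/(-3153446) = -1752835*(-1/2848003) - 2543060*(-1/3153446) = 1752835/2848003 + 1271530/1576723 = 6385056514295/4490511834169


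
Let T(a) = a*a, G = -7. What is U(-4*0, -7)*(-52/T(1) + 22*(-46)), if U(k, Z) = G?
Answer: 7448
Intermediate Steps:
U(k, Z) = -7
T(a) = a²
U(-4*0, -7)*(-52/T(1) + 22*(-46)) = -7*(-52/(1²) + 22*(-46)) = -7*(-52/1 - 1012) = -7*(-52*1 - 1012) = -7*(-52 - 1012) = -7*(-1064) = 7448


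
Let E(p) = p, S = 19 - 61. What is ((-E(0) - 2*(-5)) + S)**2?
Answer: 1024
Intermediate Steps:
S = -42
((-E(0) - 2*(-5)) + S)**2 = ((-1*0 - 2*(-5)) - 42)**2 = ((0 + 10) - 42)**2 = (10 - 42)**2 = (-32)**2 = 1024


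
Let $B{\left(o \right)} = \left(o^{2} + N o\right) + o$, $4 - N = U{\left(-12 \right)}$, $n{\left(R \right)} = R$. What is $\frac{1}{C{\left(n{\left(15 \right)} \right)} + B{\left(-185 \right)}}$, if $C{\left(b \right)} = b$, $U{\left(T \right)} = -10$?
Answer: $\frac{1}{31465} \approx 3.1781 \cdot 10^{-5}$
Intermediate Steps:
$N = 14$ ($N = 4 - -10 = 4 + 10 = 14$)
$B{\left(o \right)} = o^{2} + 15 o$ ($B{\left(o \right)} = \left(o^{2} + 14 o\right) + o = o^{2} + 15 o$)
$\frac{1}{C{\left(n{\left(15 \right)} \right)} + B{\left(-185 \right)}} = \frac{1}{15 - 185 \left(15 - 185\right)} = \frac{1}{15 - -31450} = \frac{1}{15 + 31450} = \frac{1}{31465}$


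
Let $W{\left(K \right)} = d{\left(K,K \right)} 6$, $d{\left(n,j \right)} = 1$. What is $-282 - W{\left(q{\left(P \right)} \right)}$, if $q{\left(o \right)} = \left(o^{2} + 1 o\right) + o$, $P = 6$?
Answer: $-288$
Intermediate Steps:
$q{\left(o \right)} = o^{2} + 2 o$ ($q{\left(o \right)} = \left(o^{2} + o\right) + o = \left(o + o^{2}\right) + o = o^{2} + 2 o$)
$W{\left(K \right)} = 6$ ($W{\left(K \right)} = 1 \cdot 6 = 6$)
$-282 - W{\left(q{\left(P \right)} \right)} = -282 - 6 = -288$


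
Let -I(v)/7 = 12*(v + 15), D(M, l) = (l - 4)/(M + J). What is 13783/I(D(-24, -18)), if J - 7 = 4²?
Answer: -1969/444 ≈ -4.4347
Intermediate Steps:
J = 23 (J = 7 + 4² = 7 + 16 = 23)
D(M, l) = (-4 + l)/(23 + M) (D(M, l) = (l - 4)/(M + 23) = (-4 + l)/(23 + M))
I(v) = -1260 - 84*v (I(v) = -84*(v + 15) = -84*(15 + v) = -7*(180 + 12*v) = -1260 - 84*v)
13783/I(D(-24, -18)) = 13783/(-1260 - 84*(-4 - 18)/(23 - 24)) = 13783/(-1260 - 84*(-22)/(-1)) = 13783/(-1260 - (-84)*(-22)) = 13783/(-1260 - 84*22) = 13783/(-1260 - 1848) = 13783/(-3108) = 13783*(-1/3108) = -1969/444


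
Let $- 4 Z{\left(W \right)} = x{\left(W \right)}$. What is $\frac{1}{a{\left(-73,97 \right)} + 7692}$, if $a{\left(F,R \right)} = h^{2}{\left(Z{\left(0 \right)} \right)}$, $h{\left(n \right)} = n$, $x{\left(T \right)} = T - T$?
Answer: $\frac{1}{7692} \approx 0.00013001$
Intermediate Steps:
$x{\left(T \right)} = 0$
$Z{\left(W \right)} = 0$ ($Z{\left(W \right)} = \left(- \frac{1}{4}\right) 0 = 0$)
$a{\left(F,R \right)} = 0$ ($a{\left(F,R \right)} = 0^{2} = 0$)
$\frac{1}{a{\left(-73,97 \right)} + 7692} = \frac{1}{0 + 7692} = \frac{1}{7692}$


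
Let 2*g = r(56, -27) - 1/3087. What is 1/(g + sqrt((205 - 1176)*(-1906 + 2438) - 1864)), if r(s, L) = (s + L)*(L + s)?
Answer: 4007182221/6625491108973 - 57177414*I*sqrt(14401)/6625491108973 ≈ 0.00060481 - 0.0010356*I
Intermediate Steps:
r(s, L) = (L + s)**2 (r(s, L) = (L + s)*(L + s) = (L + s)**2)
g = 1298083/3087 (g = ((-27 + 56)**2 - 1/3087)/2 = (29**2 - 1*1/3087)/2 = (841 - 1/3087)/2 = (1/2)*(2596166/3087) = 1298083/3087 ≈ 420.50)
1/(g + sqrt((205 - 1176)*(-1906 + 2438) - 1864)) = 1/(1298083/3087 + sqrt((205 - 1176)*(-1906 + 2438) - 1864)) = 1/(1298083/3087 + sqrt(-971*532 - 1864)) = 1/(1298083/3087 + sqrt(-516572 - 1864)) = 1/(1298083/3087 + sqrt(-518436)) = 1/(1298083/3087 + 6*I*sqrt(14401))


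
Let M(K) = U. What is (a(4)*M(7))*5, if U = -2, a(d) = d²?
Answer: -160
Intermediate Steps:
M(K) = -2
(a(4)*M(7))*5 = (4²*(-2))*5 = (16*(-2))*5 = -32*5 = -160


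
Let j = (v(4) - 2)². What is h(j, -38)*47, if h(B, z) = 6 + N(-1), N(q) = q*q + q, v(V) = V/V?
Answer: 282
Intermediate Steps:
v(V) = 1
N(q) = q + q² (N(q) = q² + q = q + q²)
j = 1 (j = (1 - 2)² = (-1)² = 1)
h(B, z) = 6 (h(B, z) = 6 - (1 - 1) = 6 - 1*0 = 6 + 0 = 6)
h(j, -38)*47 = 6*47 = 282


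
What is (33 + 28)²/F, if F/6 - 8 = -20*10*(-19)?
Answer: 3721/22848 ≈ 0.16286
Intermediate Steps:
F = 22848 (F = 48 + 6*(-20*10*(-19)) = 48 + 6*(-200*(-19)) = 48 + 6*3800 = 48 + 22800 = 22848)
(33 + 28)²/F = (33 + 28)²/22848 = 61²*(1/22848) = 3721*(1/22848) = 3721/22848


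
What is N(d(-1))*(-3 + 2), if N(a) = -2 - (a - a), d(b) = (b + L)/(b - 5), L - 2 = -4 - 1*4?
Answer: 2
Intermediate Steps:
L = -6 (L = 2 + (-4 - 1*4) = 2 + (-4 - 4) = 2 - 8 = -6)
d(b) = (-6 + b)/(-5 + b) (d(b) = (b - 6)/(b - 5) = (-6 + b)/(-5 + b))
N(a) = -2 (N(a) = -2 - 1*0 = -2 + 0 = -2)
N(d(-1))*(-3 + 2) = -2*(-3 + 2) = -2*(-1) = 2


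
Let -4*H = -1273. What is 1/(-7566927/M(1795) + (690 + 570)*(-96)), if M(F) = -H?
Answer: -1273/123714372 ≈ -1.0290e-5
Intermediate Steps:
H = 1273/4 (H = -1/4*(-1273) = 1273/4 ≈ 318.25)
M(F) = -1273/4 (M(F) = -1*1273/4 = -1273/4)
1/(-7566927/M(1795) + (690 + 570)*(-96)) = 1/(-7566927/(-1273/4) + (690 + 570)*(-96)) = 1/(-7566927*(-4/1273) + 1260*(-96)) = 1/(30267708/1273 - 120960) = 1/(-123714372/1273) = -1273/123714372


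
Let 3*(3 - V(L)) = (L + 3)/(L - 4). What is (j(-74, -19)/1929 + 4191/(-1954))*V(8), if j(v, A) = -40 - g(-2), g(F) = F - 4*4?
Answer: -203185675/45231192 ≈ -4.4922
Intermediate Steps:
g(F) = -16 + F (g(F) = F - 16 = -16 + F)
j(v, A) = -22 (j(v, A) = -40 - (-16 - 2) = -40 - 1*(-18) = -40 + 18 = -22)
V(L) = 3 - (3 + L)/(3*(-4 + L)) (V(L) = 3 - (L + 3)/(3*(L - 4)) = 3 - (3 + L)/(3*(-4 + L)))
(j(-74, -19)/1929 + 4191/(-1954))*V(8) = (-22/1929 + 4191/(-1954))*((-39 + 8*8)/(3*(-4 + 8))) = (-22*1/1929 + 4191*(-1/1954))*((⅓)*(-39 + 64)/4) = (-22/1929 - 4191/1954)*((⅓)*(¼)*25) = -8127427/3769266*25/12 = -203185675/45231192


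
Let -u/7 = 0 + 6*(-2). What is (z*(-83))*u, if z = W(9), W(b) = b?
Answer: -62748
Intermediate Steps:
u = 84 (u = -7*(0 + 6*(-2)) = -7*(0 - 12) = -7*(-12) = 84)
z = 9
(z*(-83))*u = (9*(-83))*84 = -747*84 = -62748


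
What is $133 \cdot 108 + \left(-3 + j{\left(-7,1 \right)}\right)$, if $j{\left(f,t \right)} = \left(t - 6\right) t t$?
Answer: $14356$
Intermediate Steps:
$j{\left(f,t \right)} = t^{2} \left(-6 + t\right)$ ($j{\left(f,t \right)} = \left(t - 6\right) t t = \left(-6 + t\right) t t = t \left(-6 + t\right) t = t^{2} \left(-6 + t\right)$)
$133 \cdot 108 + \left(-3 + j{\left(-7,1 \right)}\right) = 133 \cdot 108 + \left(-3 + 1^{2} \left(-6 + 1\right)\right) = 14364 + \left(-3 + 1 \left(-5\right)\right) = 14364 - 8 = 14356$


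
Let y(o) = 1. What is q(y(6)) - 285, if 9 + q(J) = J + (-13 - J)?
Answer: -307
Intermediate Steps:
q(J) = -22 (q(J) = -9 + (J + (-13 - J)) = -9 - 13 = -22)
q(y(6)) - 285 = -22 - 285 = -307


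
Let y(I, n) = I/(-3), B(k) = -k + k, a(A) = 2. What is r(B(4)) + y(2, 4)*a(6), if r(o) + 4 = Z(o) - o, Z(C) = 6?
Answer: ⅔ ≈ 0.66667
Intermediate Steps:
B(k) = 0
r(o) = 2 - o (r(o) = -4 + (6 - o) = 2 - o)
y(I, n) = -I/3 (y(I, n) = I*(-⅓) = -I/3)
r(B(4)) + y(2, 4)*a(6) = (2 - 1*0) - ⅓*2*2 = (2 + 0) - ⅔*2 = 2 - 4/3 = ⅔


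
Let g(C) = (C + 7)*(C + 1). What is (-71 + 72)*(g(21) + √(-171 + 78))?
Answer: 616 + I*√93 ≈ 616.0 + 9.6436*I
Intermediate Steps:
g(C) = (1 + C)*(7 + C) (g(C) = (7 + C)*(1 + C) = (1 + C)*(7 + C))
(-71 + 72)*(g(21) + √(-171 + 78)) = (-71 + 72)*((7 + 21² + 8*21) + √(-171 + 78)) = 1*((7 + 441 + 168) + √(-93)) = 1*(616 + I*√93) = 616 + I*√93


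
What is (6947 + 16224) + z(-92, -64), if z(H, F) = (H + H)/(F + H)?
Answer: 903715/39 ≈ 23172.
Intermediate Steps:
z(H, F) = 2*H/(F + H) (z(H, F) = (2*H)/(F + H) = 2*H/(F + H))
(6947 + 16224) + z(-92, -64) = (6947 + 16224) + 2*(-92)/(-64 - 92) = 23171 + 2*(-92)/(-156) = 23171 + 2*(-92)*(-1/156) = 23171 + 46/39 = 903715/39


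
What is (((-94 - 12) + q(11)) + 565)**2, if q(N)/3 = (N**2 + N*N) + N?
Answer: 1483524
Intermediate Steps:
q(N) = 3*N + 6*N**2 (q(N) = 3*((N**2 + N*N) + N) = 3*((N**2 + N**2) + N) = 3*(2*N**2 + N) = 3*(N + 2*N**2) = 3*N + 6*N**2)
(((-94 - 12) + q(11)) + 565)**2 = (((-94 - 12) + 3*11*(1 + 2*11)) + 565)**2 = ((-106 + 3*11*(1 + 22)) + 565)**2 = ((-106 + 3*11*23) + 565)**2 = ((-106 + 759) + 565)**2 = (653 + 565)**2 = 1218**2 = 1483524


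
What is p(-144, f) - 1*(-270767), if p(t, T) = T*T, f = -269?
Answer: 343128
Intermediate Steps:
p(t, T) = T**2
p(-144, f) - 1*(-270767) = (-269)**2 - 1*(-270767) = 72361 + 270767 = 343128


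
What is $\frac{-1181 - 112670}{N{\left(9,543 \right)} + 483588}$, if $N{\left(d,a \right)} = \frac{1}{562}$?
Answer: $- \frac{63984262}{271776457} \approx -0.23543$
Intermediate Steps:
$N{\left(d,a \right)} = \frac{1}{562}$
$\frac{-1181 - 112670}{N{\left(9,543 \right)} + 483588} = \frac{-1181 - 112670}{\frac{1}{562} + 483588} = - \frac{113851}{\frac{271776457}{562}} = \left(-113851\right) \frac{562}{271776457} = - \frac{63984262}{271776457}$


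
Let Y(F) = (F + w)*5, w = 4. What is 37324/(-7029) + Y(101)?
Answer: 3652901/7029 ≈ 519.69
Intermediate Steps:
Y(F) = 20 + 5*F (Y(F) = (F + 4)*5 = (4 + F)*5 = 20 + 5*F)
37324/(-7029) + Y(101) = 37324/(-7029) + (20 + 5*101) = 37324*(-1/7029) + (20 + 505) = -37324/7029 + 525 = 3652901/7029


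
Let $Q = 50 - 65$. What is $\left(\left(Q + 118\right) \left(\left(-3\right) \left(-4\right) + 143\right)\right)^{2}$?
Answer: $254881225$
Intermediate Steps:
$Q = -15$ ($Q = 50 - 65 = -15$)
$\left(\left(Q + 118\right) \left(\left(-3\right) \left(-4\right) + 143\right)\right)^{2} = \left(\left(-15 + 118\right) \left(\left(-3\right) \left(-4\right) + 143\right)\right)^{2} = \left(103 \left(12 + 143\right)\right)^{2} = \left(103 \cdot 155\right)^{2} = 15965^{2} = 254881225$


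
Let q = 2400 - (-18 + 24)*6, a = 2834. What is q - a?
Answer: -470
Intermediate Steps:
q = 2364 (q = 2400 - 6*6 = 2400 - 1*36 = 2400 - 36 = 2364)
q - a = 2364 - 1*2834 = 2364 - 2834 = -470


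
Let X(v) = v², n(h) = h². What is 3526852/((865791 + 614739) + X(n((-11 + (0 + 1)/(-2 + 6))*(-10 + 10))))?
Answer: 1763426/740265 ≈ 2.3822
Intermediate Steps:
3526852/((865791 + 614739) + X(n((-11 + (0 + 1)/(-2 + 6))*(-10 + 10)))) = 3526852/((865791 + 614739) + (((-11 + (0 + 1)/(-2 + 6))*(-10 + 10))²)²) = 3526852/(1480530 + (((-11 + 1/4)*0)²)²) = 3526852/(1480530 + (((-11 + 1*(¼))*0)²)²) = 3526852/(1480530 + (((-11 + ¼)*0)²)²) = 3526852/(1480530 + ((-43/4*0)²)²) = 3526852/(1480530 + (0²)²) = 3526852/(1480530 + 0²) = 3526852/(1480530 + 0) = 3526852/1480530 = 3526852*(1/1480530) = 1763426/740265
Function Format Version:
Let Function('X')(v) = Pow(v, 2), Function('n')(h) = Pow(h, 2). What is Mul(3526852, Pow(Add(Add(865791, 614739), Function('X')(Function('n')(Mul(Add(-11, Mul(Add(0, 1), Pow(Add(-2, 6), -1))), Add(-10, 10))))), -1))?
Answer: Rational(1763426, 740265) ≈ 2.3822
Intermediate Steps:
Mul(3526852, Pow(Add(Add(865791, 614739), Function('X')(Function('n')(Mul(Add(-11, Mul(Add(0, 1), Pow(Add(-2, 6), -1))), Add(-10, 10))))), -1)) = Mul(3526852, Pow(Add(Add(865791, 614739), Pow(Pow(Mul(Add(-11, Mul(Add(0, 1), Pow(Add(-2, 6), -1))), Add(-10, 10)), 2), 2)), -1)) = Mul(3526852, Pow(Add(1480530, Pow(Pow(Mul(Add(-11, Mul(1, Pow(4, -1))), 0), 2), 2)), -1)) = Mul(3526852, Pow(Add(1480530, Pow(Pow(Mul(Add(-11, Mul(1, Rational(1, 4))), 0), 2), 2)), -1)) = Mul(3526852, Pow(Add(1480530, Pow(Pow(Mul(Add(-11, Rational(1, 4)), 0), 2), 2)), -1)) = Mul(3526852, Pow(Add(1480530, Pow(Pow(Mul(Rational(-43, 4), 0), 2), 2)), -1)) = Mul(3526852, Pow(Add(1480530, Pow(Pow(0, 2), 2)), -1)) = Mul(3526852, Pow(Add(1480530, Pow(0, 2)), -1)) = Mul(3526852, Pow(Add(1480530, 0), -1)) = Mul(3526852, Pow(1480530, -1)) = Mul(3526852, Rational(1, 1480530)) = Rational(1763426, 740265)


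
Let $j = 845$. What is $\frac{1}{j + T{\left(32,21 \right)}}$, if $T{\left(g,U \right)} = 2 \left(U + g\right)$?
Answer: $\frac{1}{951} \approx 0.0010515$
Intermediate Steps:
$T{\left(g,U \right)} = 2 U + 2 g$
$\frac{1}{j + T{\left(32,21 \right)}} = \frac{1}{845 + \left(2 \cdot 21 + 2 \cdot 32\right)} = \frac{1}{845 + \left(42 + 64\right)} = \frac{1}{845 + 106} = \frac{1}{951}$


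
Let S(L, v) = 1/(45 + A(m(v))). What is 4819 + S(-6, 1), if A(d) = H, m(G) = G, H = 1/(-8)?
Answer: 1730029/359 ≈ 4819.0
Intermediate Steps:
H = -⅛ ≈ -0.12500
A(d) = -⅛
S(L, v) = 8/359 (S(L, v) = 1/(45 - ⅛) = 1/(359/8) = 8/359)
4819 + S(-6, 1) = 4819 + 8/359 = 1730029/359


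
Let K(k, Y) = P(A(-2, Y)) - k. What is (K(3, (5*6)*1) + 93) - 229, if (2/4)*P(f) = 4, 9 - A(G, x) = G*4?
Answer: -131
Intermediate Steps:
A(G, x) = 9 - 4*G (A(G, x) = 9 - G*4 = 9 - 4*G)
P(f) = 8 (P(f) = 2*4 = 8)
K(k, Y) = 8 - k
(K(3, (5*6)*1) + 93) - 229 = ((8 - 1*3) + 93) - 229 = ((8 - 3) + 93) - 229 = (5 + 93) - 229 = 98 - 229 = -131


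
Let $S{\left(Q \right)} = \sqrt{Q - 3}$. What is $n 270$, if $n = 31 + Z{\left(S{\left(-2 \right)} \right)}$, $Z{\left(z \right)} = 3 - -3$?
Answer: $9990$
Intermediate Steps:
$S{\left(Q \right)} = \sqrt{-3 + Q}$
$Z{\left(z \right)} = 6$ ($Z{\left(z \right)} = 3 + 3 = 6$)
$n = 37$ ($n = 31 + 6 = 37$)
$n 270 = 37 \cdot 270 = 9990$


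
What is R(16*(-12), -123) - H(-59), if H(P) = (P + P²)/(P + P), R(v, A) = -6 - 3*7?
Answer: 2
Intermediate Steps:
R(v, A) = -27 (R(v, A) = -6 - 21 = -27)
H(P) = (P + P²)/(2*P) (H(P) = (P + P²)/((2*P)) = (P + P²)*(1/(2*P)) = (P + P²)/(2*P))
R(16*(-12), -123) - H(-59) = -27 - (½ + (½)*(-59)) = -27 - (½ - 59/2) = -27 - 1*(-29) = -27 + 29 = 2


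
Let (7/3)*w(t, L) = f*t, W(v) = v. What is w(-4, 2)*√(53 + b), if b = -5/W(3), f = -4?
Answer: 16*√462/7 ≈ 49.130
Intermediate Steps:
w(t, L) = -12*t/7 (w(t, L) = 3*(-4*t)/7 = -12*t/7)
b = -5/3 ≈ -1.6667
w(-4, 2)*√(53 + b) = (-12/7*(-4))*√(53 - 5/3) = 48*√(154/3)/7 = 48*(√462/3)/7 = 16*√462/7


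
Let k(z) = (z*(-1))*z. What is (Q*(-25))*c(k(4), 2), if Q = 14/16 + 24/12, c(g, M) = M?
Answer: -575/4 ≈ -143.75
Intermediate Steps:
k(z) = -z² (k(z) = (-z)*z = -z²)
Q = 23/8 (Q = 14*(1/16) + 24*(1/12) = 7/8 + 2 = 23/8 ≈ 2.8750)
(Q*(-25))*c(k(4), 2) = ((23/8)*(-25))*2 = -575/8*2 = -575/4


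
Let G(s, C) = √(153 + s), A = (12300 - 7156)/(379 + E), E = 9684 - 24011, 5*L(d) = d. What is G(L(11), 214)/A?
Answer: -3487*√970/3215 ≈ -33.780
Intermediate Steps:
L(d) = d/5
E = -14327
A = -1286/3487 (A = (12300 - 7156)/(379 - 14327) = 5144/(-13948) = 5144*(-1/13948) = -1286/3487 ≈ -0.36880)
G(L(11), 214)/A = √(153 + (⅕)*11)/(-1286/3487) = √(153 + 11/5)*(-3487/1286) = √(776/5)*(-3487/1286) = (2*√970/5)*(-3487/1286) = -3487*√970/3215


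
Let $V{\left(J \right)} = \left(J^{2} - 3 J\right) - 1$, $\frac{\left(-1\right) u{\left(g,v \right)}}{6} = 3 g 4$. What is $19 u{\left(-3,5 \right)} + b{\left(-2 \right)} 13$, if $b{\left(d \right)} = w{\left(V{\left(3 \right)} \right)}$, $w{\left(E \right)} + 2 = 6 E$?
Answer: $4000$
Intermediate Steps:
$u{\left(g,v \right)} = - 72 g$ ($u{\left(g,v \right)} = - 6 \cdot 3 g 4 = - 6 \cdot 12 g = - 72 g$)
$V{\left(J \right)} = -1 + J^{2} - 3 J$
$w{\left(E \right)} = -2 + 6 E$
$b{\left(d \right)} = -8$ ($b{\left(d \right)} = -2 + 6 \left(-1 + 3^{2} - 9\right) = -2 + 6 \left(-1 + 9 - 9\right) = -2 + 6 \left(-1\right) = -2 - 6 = -8$)
$19 u{\left(-3,5 \right)} + b{\left(-2 \right)} 13 = 19 \left(\left(-72\right) \left(-3\right)\right) - 104 = 19 \cdot 216 - 104 = 4104 - 104 = 4000$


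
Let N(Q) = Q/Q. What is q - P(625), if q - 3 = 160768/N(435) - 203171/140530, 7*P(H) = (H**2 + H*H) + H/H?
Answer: 48361415183/983710 ≈ 49162.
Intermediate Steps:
N(Q) = 1
P(H) = 1/7 + 2*H**2/7 (P(H) = ((H**2 + H*H) + H/H)/7 = ((H**2 + H**2) + 1)/7 = (2*H**2 + 1)/7 = (1 + 2*H**2)/7 = 1/7 + 2*H**2/7)
q = 22592945459/140530 (q = 3 + (160768/1 - 203171/140530) = 3 + (160768*1 - 203171*1/140530) = 3 + (160768 - 203171/140530) = 3 + 22592523869/140530 = 22592945459/140530 ≈ 1.6077e+5)
q - P(625) = 22592945459/140530 - (1/7 + (2/7)*625**2) = 22592945459/140530 - (1/7 + (2/7)*390625) = 22592945459/140530 - (1/7 + 781250/7) = 22592945459/140530 - 1*781251/7 = 22592945459/140530 - 781251/7 = 48361415183/983710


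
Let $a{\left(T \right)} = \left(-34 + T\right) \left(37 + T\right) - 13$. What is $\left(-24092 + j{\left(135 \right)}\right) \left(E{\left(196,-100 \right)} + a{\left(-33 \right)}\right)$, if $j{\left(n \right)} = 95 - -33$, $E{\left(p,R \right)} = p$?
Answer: $2036940$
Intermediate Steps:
$a{\left(T \right)} = -13 + \left(-34 + T\right) \left(37 + T\right)$
$j{\left(n \right)} = 128$ ($j{\left(n \right)} = 95 + 33 = 128$)
$\left(-24092 + j{\left(135 \right)}\right) \left(E{\left(196,-100 \right)} + a{\left(-33 \right)}\right) = \left(-24092 + 128\right) \left(196 + \left(-1271 + \left(-33\right)^{2} + 3 \left(-33\right)\right)\right) = - 23964 \left(196 - 281\right) = \left(-23964\right) \left(-85\right) = 2036940$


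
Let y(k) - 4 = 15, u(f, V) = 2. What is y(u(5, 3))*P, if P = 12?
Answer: 228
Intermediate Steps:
y(k) = 19 (y(k) = 4 + 15 = 19)
y(u(5, 3))*P = 19*12 = 228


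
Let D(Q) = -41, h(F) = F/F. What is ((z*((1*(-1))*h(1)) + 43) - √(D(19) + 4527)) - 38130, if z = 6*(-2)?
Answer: -38075 - √4486 ≈ -38142.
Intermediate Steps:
h(F) = 1
z = -12
((z*((1*(-1))*h(1)) + 43) - √(D(19) + 4527)) - 38130 = ((-12*1*(-1) + 43) - √(-41 + 4527)) - 38130 = ((-(-12) + 43) - √4486) - 38130 = ((-12*(-1) + 43) - √4486) - 38130 = ((12 + 43) - √4486) - 38130 = (55 - √4486) - 38130 = -38075 - √4486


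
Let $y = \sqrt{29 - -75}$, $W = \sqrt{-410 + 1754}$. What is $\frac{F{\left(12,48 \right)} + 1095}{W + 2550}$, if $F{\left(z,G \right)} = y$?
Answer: $\frac{1095 + 2 \sqrt{26}}{2550 + 8 \sqrt{21}} \approx 0.42727$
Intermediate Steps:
$W = 8 \sqrt{21}$ ($W = \sqrt{1344} = 8 \sqrt{21} \approx 36.661$)
$y = 2 \sqrt{26}$ ($y = \sqrt{29 + 75} = \sqrt{104} = 2 \sqrt{26} \approx 10.198$)
$F{\left(z,G \right)} = 2 \sqrt{26}$
$\frac{F{\left(12,48 \right)} + 1095}{W + 2550} = \frac{2 \sqrt{26} + 1095}{8 \sqrt{21} + 2550} = \frac{1095 + 2 \sqrt{26}}{2550 + 8 \sqrt{21}}$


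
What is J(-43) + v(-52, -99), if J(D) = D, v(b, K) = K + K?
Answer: -241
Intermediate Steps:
v(b, K) = 2*K
J(-43) + v(-52, -99) = -43 + 2*(-99) = -43 - 198 = -241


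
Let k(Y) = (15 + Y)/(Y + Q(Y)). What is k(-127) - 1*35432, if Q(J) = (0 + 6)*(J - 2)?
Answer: -31924120/901 ≈ -35432.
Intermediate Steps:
Q(J) = -12 + 6*J (Q(J) = 6*(-2 + J) = -12 + 6*J)
k(Y) = (15 + Y)/(-12 + 7*Y) (k(Y) = (15 + Y)/(Y + (-12 + 6*Y)) = (15 + Y)/(-12 + 7*Y))
k(-127) - 1*35432 = (15 - 127)/(-12 + 7*(-127)) - 1*35432 = -112/(-12 - 889) - 35432 = -112/(-901) - 35432 = -1/901*(-112) - 35432 = 112/901 - 35432 = -31924120/901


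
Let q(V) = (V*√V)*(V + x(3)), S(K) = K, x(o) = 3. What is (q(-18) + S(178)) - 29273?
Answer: -29095 + 810*I*√2 ≈ -29095.0 + 1145.5*I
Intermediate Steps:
q(V) = V^(3/2)*(3 + V) (q(V) = (V*√V)*(V + 3) = V^(3/2)*(3 + V))
(q(-18) + S(178)) - 29273 = ((-18)^(3/2)*(3 - 18) + 178) - 29273 = (-54*I*√2*(-15) + 178) - 29273 = (810*I*√2 + 178) - 29273 = (178 + 810*I*√2) - 29273 = -29095 + 810*I*√2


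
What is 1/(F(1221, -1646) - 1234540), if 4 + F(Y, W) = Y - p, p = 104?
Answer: -1/1233427 ≈ -8.1075e-7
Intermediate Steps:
F(Y, W) = -108 + Y (F(Y, W) = -4 + (Y - 1*104) = -4 + (Y - 104) = -4 + (-104 + Y) = -108 + Y)
1/(F(1221, -1646) - 1234540) = 1/((-108 + 1221) - 1234540) = 1/(1113 - 1234540) = 1/(-1233427) = -1/1233427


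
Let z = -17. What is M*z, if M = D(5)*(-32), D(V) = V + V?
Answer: 5440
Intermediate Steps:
D(V) = 2*V
M = -320 (M = (2*5)*(-32) = 10*(-32) = -320)
M*z = -320*(-17) = 5440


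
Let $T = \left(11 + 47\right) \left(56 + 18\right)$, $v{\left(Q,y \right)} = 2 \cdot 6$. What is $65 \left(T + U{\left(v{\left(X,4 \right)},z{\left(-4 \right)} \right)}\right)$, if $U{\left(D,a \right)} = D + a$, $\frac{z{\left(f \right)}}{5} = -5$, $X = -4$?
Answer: $278135$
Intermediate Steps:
$z{\left(f \right)} = -25$ ($z{\left(f \right)} = 5 \left(-5\right) = -25$)
$v{\left(Q,y \right)} = 12$
$T = 4292$ ($T = 58 \cdot 74 = 4292$)
$65 \left(T + U{\left(v{\left(X,4 \right)},z{\left(-4 \right)} \right)}\right) = 65 \left(4292 + \left(12 - 25\right)\right) = 65 \left(4292 - 13\right) = 65 \cdot 4279 = 278135$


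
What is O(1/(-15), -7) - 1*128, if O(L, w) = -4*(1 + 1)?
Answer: -136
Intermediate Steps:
O(L, w) = -8 (O(L, w) = -4*2 = -8)
O(1/(-15), -7) - 1*128 = -8 - 1*128 = -8 - 128 = -136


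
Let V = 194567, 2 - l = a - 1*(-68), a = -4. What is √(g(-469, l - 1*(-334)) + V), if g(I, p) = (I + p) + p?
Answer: √194642 ≈ 441.18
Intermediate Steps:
l = -62 (l = 2 - (-4 - 1*(-68)) = 2 - (-4 + 68) = 2 - 1*64 = 2 - 64 = -62)
g(I, p) = I + 2*p
√(g(-469, l - 1*(-334)) + V) = √((-469 + 2*(-62 - 1*(-334))) + 194567) = √((-469 + 2*(-62 + 334)) + 194567) = √((-469 + 2*272) + 194567) = √((-469 + 544) + 194567) = √(75 + 194567) = √194642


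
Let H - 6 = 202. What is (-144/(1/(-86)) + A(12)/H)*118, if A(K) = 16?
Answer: 18997174/13 ≈ 1.4613e+6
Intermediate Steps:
H = 208 (H = 6 + 202 = 208)
(-144/(1/(-86)) + A(12)/H)*118 = (-144/(1/(-86)) + 16/208)*118 = (-144/(-1/86) + 16*(1/208))*118 = (-144*(-86) + 1/13)*118 = (12384 + 1/13)*118 = (160993/13)*118 = 18997174/13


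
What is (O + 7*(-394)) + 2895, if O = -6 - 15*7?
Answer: 26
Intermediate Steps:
O = -111 (O = -6 - 105 = -111)
(O + 7*(-394)) + 2895 = (-111 + 7*(-394)) + 2895 = (-111 - 2758) + 2895 = -2869 + 2895 = 26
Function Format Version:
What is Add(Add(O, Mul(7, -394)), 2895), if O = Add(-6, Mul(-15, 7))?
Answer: 26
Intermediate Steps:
O = -111 (O = Add(-6, -105) = -111)
Add(Add(O, Mul(7, -394)), 2895) = Add(Add(-111, Mul(7, -394)), 2895) = Add(Add(-111, -2758), 2895) = Add(-2869, 2895) = 26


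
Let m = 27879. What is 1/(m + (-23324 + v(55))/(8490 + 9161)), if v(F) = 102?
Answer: 17651/492069007 ≈ 3.5871e-5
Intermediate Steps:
1/(m + (-23324 + v(55))/(8490 + 9161)) = 1/(27879 + (-23324 + 102)/(8490 + 9161)) = 1/(27879 - 23222/17651) = 1/(492069007/17651) = 17651/492069007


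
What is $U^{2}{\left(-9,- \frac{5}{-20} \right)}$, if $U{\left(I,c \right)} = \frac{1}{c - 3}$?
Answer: $\frac{16}{121} \approx 0.13223$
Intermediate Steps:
$U{\left(I,c \right)} = \frac{1}{-3 + c}$
$U^{2}{\left(-9,- \frac{5}{-20} \right)} = \left(\frac{1}{-3 - \frac{5}{-20}}\right)^{2} = \left(\frac{1}{-3 - - \frac{1}{4}}\right)^{2} = \left(\frac{1}{-3 + \frac{1}{4}}\right)^{2} = \left(\frac{1}{- \frac{11}{4}}\right)^{2} = \left(- \frac{4}{11}\right)^{2} = \frac{16}{121}$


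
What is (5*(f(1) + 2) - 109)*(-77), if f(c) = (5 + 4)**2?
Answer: -23562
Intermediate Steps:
f(c) = 81 (f(c) = 9**2 = 81)
(5*(f(1) + 2) - 109)*(-77) = (5*(81 + 2) - 109)*(-77) = (5*83 - 109)*(-77) = (415 - 109)*(-77) = 306*(-77) = -23562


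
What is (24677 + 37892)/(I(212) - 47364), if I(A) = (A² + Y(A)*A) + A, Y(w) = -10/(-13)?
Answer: -813397/26584 ≈ -30.597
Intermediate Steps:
Y(w) = 10/13 (Y(w) = -10*(-1/13) = 10/13)
I(A) = A² + 23*A/13 (I(A) = (A² + 10*A/13) + A = A² + 23*A/13)
(24677 + 37892)/(I(212) - 47364) = (24677 + 37892)/((1/13)*212*(23 + 13*212) - 47364) = 62569/((1/13)*212*(23 + 2756) - 47364) = 62569/((1/13)*212*2779 - 47364) = 62569/(589148/13 - 47364) = 62569/(-26584/13) = 62569*(-13/26584) = -813397/26584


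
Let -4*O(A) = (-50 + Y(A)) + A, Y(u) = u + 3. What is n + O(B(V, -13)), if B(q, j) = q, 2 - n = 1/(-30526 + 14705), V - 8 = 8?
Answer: 363887/63284 ≈ 5.7501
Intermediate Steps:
V = 16 (V = 8 + 8 = 16)
Y(u) = 3 + u
n = 31643/15821 (n = 2 - 1/(-30526 + 14705) = 2 - 1/(-15821) = 2 - 1*(-1/15821) = 2 + 1/15821 = 31643/15821 ≈ 2.0001)
O(A) = 47/4 - A/2 (O(A) = -((-50 + (3 + A)) + A)/4 = -((-47 + A) + A)/4 = -(-47 + 2*A)/4 = 47/4 - A/2)
n + O(B(V, -13)) = 31643/15821 + (47/4 - 1/2*16) = 31643/15821 + (47/4 - 8) = 31643/15821 + 15/4 = 363887/63284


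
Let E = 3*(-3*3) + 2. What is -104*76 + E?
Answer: -7929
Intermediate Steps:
E = -25 (E = 3*(-9) + 2 = -27 + 2 = -25)
-104*76 + E = -104*76 - 25 = -7904 - 25 = -7929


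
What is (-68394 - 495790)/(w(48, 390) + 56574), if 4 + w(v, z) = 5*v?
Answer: -282092/28405 ≈ -9.9311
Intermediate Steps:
w(v, z) = -4 + 5*v
(-68394 - 495790)/(w(48, 390) + 56574) = (-68394 - 495790)/((-4 + 5*48) + 56574) = -564184/((-4 + 240) + 56574) = -564184/(236 + 56574) = -564184/56810 = -564184*1/56810 = -282092/28405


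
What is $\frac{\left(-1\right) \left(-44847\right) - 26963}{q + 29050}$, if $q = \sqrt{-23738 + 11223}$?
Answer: $\frac{103906040}{168783003} - \frac{17884 i \sqrt{12515}}{843915015} \approx 0.61562 - 0.0023707 i$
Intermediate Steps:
$q = i \sqrt{12515}$ ($q = \sqrt{-12515} = i \sqrt{12515} \approx 111.87 i$)
$\frac{\left(-1\right) \left(-44847\right) - 26963}{q + 29050} = \frac{\left(-1\right) \left(-44847\right) - 26963}{i \sqrt{12515} + 29050} = \frac{44847 - 26963}{29050 + i \sqrt{12515}} = \frac{17884}{29050 + i \sqrt{12515}}$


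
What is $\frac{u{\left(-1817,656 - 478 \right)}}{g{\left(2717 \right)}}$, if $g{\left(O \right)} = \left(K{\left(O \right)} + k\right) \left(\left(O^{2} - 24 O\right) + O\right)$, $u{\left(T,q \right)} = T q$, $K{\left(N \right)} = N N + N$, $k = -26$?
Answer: $- \frac{161713}{27026810459220} \approx -5.9834 \cdot 10^{-9}$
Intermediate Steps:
$K{\left(N \right)} = N + N^{2}$ ($K{\left(N \right)} = N^{2} + N = N + N^{2}$)
$g{\left(O \right)} = \left(-26 + O \left(1 + O\right)\right) \left(O^{2} - 23 O\right)$ ($g{\left(O \right)} = \left(O \left(1 + O\right) - 26\right) \left(\left(O^{2} - 24 O\right) + O\right) = \left(-26 + O \left(1 + O\right)\right) \left(O^{2} - 23 O\right)$)
$\frac{u{\left(-1817,656 - 478 \right)}}{g{\left(2717 \right)}} = \frac{\left(-1817\right) \left(656 - 478\right)}{2717 \left(598 + 2717^{3} - 133133 - 22 \cdot 2717^{2}\right)} = \frac{\left(-1817\right) 178}{2717 \left(598 + 20057135813 - 133133 - 162405958\right)} = - \frac{323426}{2717 \left(598 + 20057135813 - 133133 - 162405958\right)} = - \frac{323426}{2717 \cdot 19894597320} = - \frac{323426}{54053620918440} = \left(-323426\right) \frac{1}{54053620918440} = - \frac{161713}{27026810459220}$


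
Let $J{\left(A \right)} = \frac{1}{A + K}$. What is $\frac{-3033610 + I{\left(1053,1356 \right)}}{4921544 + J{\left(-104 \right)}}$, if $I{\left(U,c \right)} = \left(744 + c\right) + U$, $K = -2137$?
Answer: $- \frac{6791254137}{11029180103} \approx -0.61575$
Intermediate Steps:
$I{\left(U,c \right)} = 744 + U + c$
$J{\left(A \right)} = \frac{1}{-2137 + A}$ ($J{\left(A \right)} = \frac{1}{A - 2137} = \frac{1}{-2137 + A}$)
$\frac{-3033610 + I{\left(1053,1356 \right)}}{4921544 + J{\left(-104 \right)}} = \frac{-3033610 + \left(744 + 1053 + 1356\right)}{4921544 + \frac{1}{-2137 - 104}} = \frac{-3033610 + 3153}{4921544 + \frac{1}{-2241}} = - \frac{3030457}{4921544 - \frac{1}{2241}} = - \frac{3030457}{\frac{11029180103}{2241}} = \left(-3030457\right) \frac{2241}{11029180103} = - \frac{6791254137}{11029180103}$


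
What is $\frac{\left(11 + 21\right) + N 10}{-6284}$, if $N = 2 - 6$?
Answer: $\frac{2}{1571} \approx 0.0012731$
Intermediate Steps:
$N = -4$ ($N = 2 - 6 = -4$)
$\frac{\left(11 + 21\right) + N 10}{-6284} = \frac{\left(11 + 21\right) - 40}{-6284} = \left(32 - 40\right) \left(- \frac{1}{6284}\right) = \left(-8\right) \left(- \frac{1}{6284}\right) = \frac{2}{1571}$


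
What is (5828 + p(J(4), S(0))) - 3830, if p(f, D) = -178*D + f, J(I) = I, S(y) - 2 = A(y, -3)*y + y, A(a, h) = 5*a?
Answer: 1646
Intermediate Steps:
S(y) = 2 + y + 5*y**2 (S(y) = 2 + ((5*y)*y + y) = 2 + (5*y**2 + y) = 2 + (y + 5*y**2) = 2 + y + 5*y**2)
p(f, D) = f - 178*D
(5828 + p(J(4), S(0))) - 3830 = (5828 + (4 - 178*(2 + 0 + 5*0**2))) - 3830 = (5828 + (4 - 178*(2 + 0 + 5*0))) - 3830 = (5828 + (4 - 178*(2 + 0 + 0))) - 3830 = (5828 + (4 - 178*2)) - 3830 = (5828 + (4 - 356)) - 3830 = (5828 - 352) - 3830 = 5476 - 3830 = 1646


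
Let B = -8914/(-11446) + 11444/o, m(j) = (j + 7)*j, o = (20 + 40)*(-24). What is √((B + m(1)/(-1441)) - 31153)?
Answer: I*√7629179412530172692690/494810580 ≈ 176.52*I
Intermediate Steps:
o = -1440 (o = 60*(-24) = -1440)
m(j) = j*(7 + j) (m(j) = (7 + j)*j = j*(7 + j))
B = -14768983/2060280 (B = -8914/(-11446) + 11444/(-1440) = -8914*(-1/11446) + 11444*(-1/1440) = 4457/5723 - 2861/360 = -14768983/2060280 ≈ -7.1684)
√((B + m(1)/(-1441)) - 31153) = √((-14768983/2060280 + (1*(7 + 1))/(-1441)) - 31153) = √((-14768983/2060280 + (1*8)*(-1/1441)) - 31153) = √((-14768983/2060280 + 8*(-1/1441)) - 31153) = √((-14768983/2060280 - 8/1441) - 31153) = √(-21298586743/2968863480 - 31153) = √(-92510302579183/2968863480) = I*√7629179412530172692690/494810580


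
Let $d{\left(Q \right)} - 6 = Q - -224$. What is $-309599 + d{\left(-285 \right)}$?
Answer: $-309654$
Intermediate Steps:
$d{\left(Q \right)} = 230 + Q$ ($d{\left(Q \right)} = 6 + \left(Q - -224\right) = 6 + \left(Q + 224\right) = 6 + \left(224 + Q\right) = 230 + Q$)
$-309599 + d{\left(-285 \right)} = -309599 + \left(230 - 285\right) = -309599 - 55 = -309654$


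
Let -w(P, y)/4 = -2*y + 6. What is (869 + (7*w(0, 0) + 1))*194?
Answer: 136188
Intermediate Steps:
w(P, y) = -24 + 8*y (w(P, y) = -4*(-2*y + 6) = -4*(6 - 2*y) = -24 + 8*y)
(869 + (7*w(0, 0) + 1))*194 = (869 + (7*(-24 + 8*0) + 1))*194 = (869 + (7*(-24 + 0) + 1))*194 = (869 + (7*(-24) + 1))*194 = (869 + (-168 + 1))*194 = (869 - 167)*194 = 702*194 = 136188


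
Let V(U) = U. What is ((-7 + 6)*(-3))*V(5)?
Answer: 15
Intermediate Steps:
((-7 + 6)*(-3))*V(5) = ((-7 + 6)*(-3))*5 = -1*(-3)*5 = 3*5 = 15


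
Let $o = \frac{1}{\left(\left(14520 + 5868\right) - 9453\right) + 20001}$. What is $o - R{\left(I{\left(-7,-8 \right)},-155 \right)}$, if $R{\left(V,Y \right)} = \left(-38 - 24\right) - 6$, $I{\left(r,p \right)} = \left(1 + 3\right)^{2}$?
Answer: $\frac{2103649}{30936} \approx 68.0$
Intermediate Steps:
$I{\left(r,p \right)} = 16$ ($I{\left(r,p \right)} = 4^{2} = 16$)
$R{\left(V,Y \right)} = -68$ ($R{\left(V,Y \right)} = -62 - 6 = -68$)
$o = \frac{1}{30936}$ ($o = \frac{1}{\left(20388 - 9453\right) + 20001} = \frac{1}{10935 + 20001} = \frac{1}{30936} \approx 3.2325 \cdot 10^{-5}$)
$o - R{\left(I{\left(-7,-8 \right)},-155 \right)} = \frac{1}{30936} - -68 = \frac{1}{30936} + 68 = \frac{2103649}{30936}$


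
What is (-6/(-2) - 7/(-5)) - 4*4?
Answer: -58/5 ≈ -11.600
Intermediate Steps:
(-6/(-2) - 7/(-5)) - 4*4 = (-6*(-½) - 7*(-⅕)) - 16 = (3 + 7/5) - 16 = 22/5 - 16 = -58/5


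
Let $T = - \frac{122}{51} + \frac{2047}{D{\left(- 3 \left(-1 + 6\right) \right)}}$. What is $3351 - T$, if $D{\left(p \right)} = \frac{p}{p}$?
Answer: $\frac{66626}{51} \approx 1306.4$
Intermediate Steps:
$D{\left(p \right)} = 1$
$T = \frac{104275}{51}$ ($T = - \frac{122}{51} + \frac{2047}{1} = \left(-122\right) \frac{1}{51} + 2047 \cdot 1 = - \frac{122}{51} + 2047 = \frac{104275}{51} \approx 2044.6$)
$3351 - T = 3351 - \frac{104275}{51} = \frac{66626}{51}$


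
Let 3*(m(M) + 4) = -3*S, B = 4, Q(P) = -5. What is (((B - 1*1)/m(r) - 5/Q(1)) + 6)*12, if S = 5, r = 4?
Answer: 80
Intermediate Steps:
m(M) = -9 (m(M) = -4 + (-3*5)/3 = -4 + (⅓)*(-15) = -4 - 5 = -9)
(((B - 1*1)/m(r) - 5/Q(1)) + 6)*12 = (((4 - 1*1)/(-9) - 5/(-5)) + 6)*12 = (((4 - 1)*(-⅑) - 5*(-⅕)) + 6)*12 = ((3*(-⅑) + 1) + 6)*12 = ((-⅓ + 1) + 6)*12 = (⅔ + 6)*12 = (20/3)*12 = 80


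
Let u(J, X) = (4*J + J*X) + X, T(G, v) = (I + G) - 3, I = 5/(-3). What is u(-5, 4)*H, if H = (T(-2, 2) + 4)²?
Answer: -256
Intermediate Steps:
I = -5/3 (I = 5*(-⅓) = -5/3 ≈ -1.6667)
T(G, v) = -14/3 + G (T(G, v) = (-5/3 + G) - 3 = -14/3 + G)
u(J, X) = X + 4*J + J*X
H = 64/9 (H = ((-14/3 - 2) + 4)² = (-20/3 + 4)² = (-8/3)² = 64/9 ≈ 7.1111)
u(-5, 4)*H = (4 + 4*(-5) - 5*4)*(64/9) = (4 - 20 - 20)*(64/9) = -36*64/9 = -256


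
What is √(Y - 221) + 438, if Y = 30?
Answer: 438 + I*√191 ≈ 438.0 + 13.82*I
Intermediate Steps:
√(Y - 221) + 438 = √(30 - 221) + 438 = √(-191) + 438 = I*√191 + 438 = 438 + I*√191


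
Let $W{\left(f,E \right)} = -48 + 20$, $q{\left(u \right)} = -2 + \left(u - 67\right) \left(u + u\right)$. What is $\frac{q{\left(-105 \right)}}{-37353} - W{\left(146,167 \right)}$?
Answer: $\frac{1009766}{37353} \approx 27.033$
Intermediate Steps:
$q{\left(u \right)} = -2 + 2 u \left(-67 + u\right)$ ($q{\left(u \right)} = -2 + \left(-67 + u\right) 2 u = -2 + 2 u \left(-67 + u\right)$)
$W{\left(f,E \right)} = -28$
$\frac{q{\left(-105 \right)}}{-37353} - W{\left(146,167 \right)} = \frac{-2 - -14070 + 2 \left(-105\right)^{2}}{-37353} - -28 = \left(-2 + 14070 + 2 \cdot 11025\right) \left(- \frac{1}{37353}\right) + 28 = \left(-2 + 14070 + 22050\right) \left(- \frac{1}{37353}\right) + 28 = 36118 \left(- \frac{1}{37353}\right) + 28 = - \frac{36118}{37353} + 28 = \frac{1009766}{37353}$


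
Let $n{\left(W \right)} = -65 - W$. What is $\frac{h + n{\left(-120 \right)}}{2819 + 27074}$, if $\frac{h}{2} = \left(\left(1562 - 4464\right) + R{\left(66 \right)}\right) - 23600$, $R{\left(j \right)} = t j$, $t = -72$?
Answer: $- \frac{62453}{29893} \approx -2.0892$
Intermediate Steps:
$R{\left(j \right)} = - 72 j$
$h = -62508$ ($h = 2 \left(\left(\left(1562 - 4464\right) - 4752\right) - 23600\right) = 2 \left(\left(-2902 - 4752\right) - 23600\right) = 2 \left(-7654 - 23600\right) = 2 \left(-31254\right) = -62508$)
$\frac{h + n{\left(-120 \right)}}{2819 + 27074} = \frac{-62508 - -55}{2819 + 27074} = \frac{-62508 + \left(-65 + 120\right)}{29893} = \left(-62508 + 55\right) \frac{1}{29893} = \left(-62453\right) \frac{1}{29893} = - \frac{62453}{29893}$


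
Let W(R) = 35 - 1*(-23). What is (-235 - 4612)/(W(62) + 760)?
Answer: -4847/818 ≈ -5.9254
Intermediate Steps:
W(R) = 58 (W(R) = 35 + 23 = 58)
(-235 - 4612)/(W(62) + 760) = (-235 - 4612)/(58 + 760) = -4847/818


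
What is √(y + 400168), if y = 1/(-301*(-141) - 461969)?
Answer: √335763361406/916 ≈ 632.59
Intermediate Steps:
y = -1/419528 (y = 1/(42441 - 461969) = 1/(-419528) = -1/419528 ≈ -2.3836e-6)
√(y + 400168) = √(-1/419528 + 400168) = √(167881680703/419528) = √335763361406/916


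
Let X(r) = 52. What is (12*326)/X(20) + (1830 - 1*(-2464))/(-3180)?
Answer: 1527109/20670 ≈ 73.880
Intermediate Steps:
(12*326)/X(20) + (1830 - 1*(-2464))/(-3180) = (12*326)/52 + (1830 - 1*(-2464))/(-3180) = 3912*(1/52) + (1830 + 2464)*(-1/3180) = 978/13 + 4294*(-1/3180) = 978/13 - 2147/1590 = 1527109/20670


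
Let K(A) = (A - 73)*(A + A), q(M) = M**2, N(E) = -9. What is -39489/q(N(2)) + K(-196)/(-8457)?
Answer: -38055529/76113 ≈ -499.99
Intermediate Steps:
K(A) = 2*A*(-73 + A) (K(A) = (-73 + A)*(2*A) = 2*A*(-73 + A))
-39489/q(N(2)) + K(-196)/(-8457) = -39489/((-9)**2) + (2*(-196)*(-73 - 196))/(-8457) = -39489/81 + (2*(-196)*(-269))*(-1/8457) = -39489*1/81 + 105448*(-1/8457) = -13163/27 - 105448/8457 = -38055529/76113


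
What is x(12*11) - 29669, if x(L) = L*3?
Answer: -29273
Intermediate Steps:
x(L) = 3*L
x(12*11) - 29669 = 3*(12*11) - 29669 = 3*132 - 29669 = 396 - 29669 = -29273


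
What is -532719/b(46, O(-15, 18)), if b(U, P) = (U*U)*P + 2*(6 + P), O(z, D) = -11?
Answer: 177573/7762 ≈ 22.877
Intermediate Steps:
b(U, P) = 12 + 2*P + P*U² (b(U, P) = U²*P + (12 + 2*P) = P*U² + (12 + 2*P) = 12 + 2*P + P*U²)
-532719/b(46, O(-15, 18)) = -532719/(12 + 2*(-11) - 11*46²) = -532719/(12 - 22 - 11*2116) = -532719/(12 - 22 - 23276) = -532719/(-23286) = -532719*(-1/23286) = 177573/7762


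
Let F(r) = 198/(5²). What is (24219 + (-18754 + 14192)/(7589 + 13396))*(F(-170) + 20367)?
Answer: 86293075699023/174875 ≈ 4.9346e+8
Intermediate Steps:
F(r) = 198/25
(24219 + (-18754 + 14192)/(7589 + 13396))*(F(-170) + 20367) = (24219 + (-18754 + 14192)/(7589 + 13396))*(198/25 + 20367) = (24219 - 4562/20985)*(509373/25) = (508231153/20985)*(509373/25) = 86293075699023/174875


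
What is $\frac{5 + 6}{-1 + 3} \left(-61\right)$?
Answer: $- \frac{671}{2} \approx -335.5$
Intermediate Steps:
$\frac{5 + 6}{-1 + 3} \left(-61\right) = \frac{11}{2} \left(-61\right) = - \frac{671}{2}$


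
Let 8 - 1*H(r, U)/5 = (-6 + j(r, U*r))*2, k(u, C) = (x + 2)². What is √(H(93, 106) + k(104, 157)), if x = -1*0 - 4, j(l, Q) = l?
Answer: I*√826 ≈ 28.74*I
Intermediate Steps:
x = -4 (x = 0 - 4 = -4)
k(u, C) = 4 (k(u, C) = (-4 + 2)² = (-2)² = 4)
H(r, U) = 100 - 10*r (H(r, U) = 40 - 5*(-6 + r)*2 = 40 - 5*(-12 + 2*r) = 40 + (60 - 10*r) = 100 - 10*r)
√(H(93, 106) + k(104, 157)) = √((100 - 10*93) + 4) = √((100 - 930) + 4) = √(-830 + 4) = √(-826) = I*√826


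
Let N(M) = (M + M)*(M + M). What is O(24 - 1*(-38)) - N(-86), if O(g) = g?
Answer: -29522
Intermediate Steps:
N(M) = 4*M² (N(M) = (2*M)*(2*M) = 4*M²)
O(24 - 1*(-38)) - N(-86) = (24 - 1*(-38)) - 4*(-86)² = (24 + 38) - 4*7396 = 62 - 1*29584 = 62 - 29584 = -29522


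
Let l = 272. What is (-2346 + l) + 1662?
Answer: -412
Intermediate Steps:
(-2346 + l) + 1662 = (-2346 + 272) + 1662 = -2074 + 1662 = -412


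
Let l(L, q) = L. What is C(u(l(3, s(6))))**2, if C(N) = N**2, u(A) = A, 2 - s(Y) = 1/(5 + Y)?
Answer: 81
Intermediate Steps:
s(Y) = 2 - 1/(5 + Y)
C(u(l(3, s(6))))**2 = (3**2)**2 = 9**2 = 81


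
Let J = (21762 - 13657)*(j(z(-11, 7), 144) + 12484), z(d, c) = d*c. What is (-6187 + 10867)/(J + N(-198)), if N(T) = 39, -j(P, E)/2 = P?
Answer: 4680/102431029 ≈ 4.5689e-5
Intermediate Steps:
z(d, c) = c*d
j(P, E) = -2*P
J = 102430990 (J = (21762 - 13657)*(-14*(-11) + 12484) = 8105*(-2*(-77) + 12484) = 8105*(154 + 12484) = 8105*12638 = 102430990)
(-6187 + 10867)/(J + N(-198)) = (-6187 + 10867)/(102430990 + 39) = 4680/102431029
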